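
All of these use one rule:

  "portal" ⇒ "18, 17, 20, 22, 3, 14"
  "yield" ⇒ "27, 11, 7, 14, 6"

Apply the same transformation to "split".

21, 18, 14, 11, 22

Letters become their 1-based position plus 2 (so a→3, b→4, …).
Applying it to split: s=19→21, p=16→18, l=12→14, i=9→11, t=20→22.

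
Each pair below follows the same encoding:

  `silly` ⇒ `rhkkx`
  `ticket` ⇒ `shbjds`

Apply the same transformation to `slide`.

Compare letters: s→r is +25, i→h is +25, l→k is +25 — a constant shift. Every letter moves 25 places later in the alphabet, wrapping around z→a.
On slide: s+25=r, l+25=k, i+25=h, d+25=c, e+25=d.

rkhcd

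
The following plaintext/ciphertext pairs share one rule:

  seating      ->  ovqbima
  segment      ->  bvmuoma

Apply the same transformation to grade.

The output letters match the input read backwards, each shifted +8: seating reversed is gnitaes. Two steps: reverse the string, then apply a Caesar shift of +8.
For grade: reverse → edarg; then shift: e+8=m, d+8=l, a+8=i, r+8=z, g+8=o.

mlizo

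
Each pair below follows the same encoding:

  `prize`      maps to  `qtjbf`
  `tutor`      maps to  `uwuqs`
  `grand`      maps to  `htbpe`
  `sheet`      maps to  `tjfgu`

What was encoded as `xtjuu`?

Shifts by position in prize: pos 0: p→q (+1), pos 1: r→t (+2), pos 2: i→j (+1), pos 3: z→b (+2) — repeating every 2. It's a Vigenère-style cipher with numeric key [1,2]: position i shifts by key[i mod 2].
Undoing it on xtjuu: x−1=w, t−2=r, j−1=i, u−2=s, u−1=t.

wrist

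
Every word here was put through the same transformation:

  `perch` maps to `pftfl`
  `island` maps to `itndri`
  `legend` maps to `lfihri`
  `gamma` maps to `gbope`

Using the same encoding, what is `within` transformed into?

In perch: p→p is +0, e→f is +1, r→t is +2, c→f is +3 — the shift increases by 1 each position. The shift increases by 1 at each position, starting from +0: 0, 1, 2, ….
For within: w+0=w, i+1=j, t+2=v, h+3=k, i+4=m, n+5=s.

wjvkms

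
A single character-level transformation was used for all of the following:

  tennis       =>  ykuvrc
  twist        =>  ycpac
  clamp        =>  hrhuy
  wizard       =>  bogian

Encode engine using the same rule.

In tennis: t→y is +5, e→k is +6, n→u is +7, n→v is +8 — the shift increases by 1 each position. Each letter shifts forward by (position + 5), i.e. 5, 6, 7, … — the shift grows by one for each successive letter.
Applying it to engine: e+5=j, n+6=t, g+7=n, i+8=q, n+9=w, e+10=o.

jtnqwo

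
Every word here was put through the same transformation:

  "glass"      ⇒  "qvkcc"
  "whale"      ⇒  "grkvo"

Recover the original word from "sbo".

Compare letters: g→q is +10, l→v is +10, a→k is +10 — a constant shift. This is a Caesar cipher with shift 10.
Reversing it on sbo: s−10=i, b−10=r, o−10=e.

ire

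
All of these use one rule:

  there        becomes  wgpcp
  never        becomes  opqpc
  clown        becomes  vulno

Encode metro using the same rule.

rpwcl

t(19)→w(22) and h(7)→g(6) fit y≡23x+1 (mod 26); the inverse of 23 mod 26 is 17. Each letter's alphabet position (a=0..z=25) is mapped through 23·x+1 mod 26 — an affine cipher.
Applying it to metro: m(12)→23·12+1≡17=r; e(4)→23·4+1≡15=p; t(19)→23·19+1≡22=w; r(17)→23·17+1≡2=c; o(14)→23·14+1≡11=l (all mod 26).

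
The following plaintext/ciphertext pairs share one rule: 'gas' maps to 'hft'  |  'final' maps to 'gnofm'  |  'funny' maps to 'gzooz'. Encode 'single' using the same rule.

tnohmj

The shift depends on letter class: consonant g→h is +1, but vowel a→f is +5. The rule splits by letter class: vowels +5, consonants +1.
On single: s(cons)+1=t, i(vowel)+5=n, n(cons)+1=o, g(cons)+1=h, l(cons)+1=m, e(vowel)+5=j.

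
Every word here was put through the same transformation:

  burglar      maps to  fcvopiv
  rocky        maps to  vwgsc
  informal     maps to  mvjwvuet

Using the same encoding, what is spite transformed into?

Shifts by position in burglar: pos 0: b→f (+4), pos 1: u→c (+8), pos 2: r→v (+4), pos 3: g→o (+8) — repeating every 2. A repeating key of period 2 is used — shifts +4, +8 over and over.
Applying it to spite: s+4=w, p+8=x, i+4=m, t+8=b, e+4=i.

wxmbi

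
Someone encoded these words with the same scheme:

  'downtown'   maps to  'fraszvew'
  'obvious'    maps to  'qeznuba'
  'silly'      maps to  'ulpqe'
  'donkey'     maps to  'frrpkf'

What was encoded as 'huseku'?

frozen

In downtown: d→f is +2, o→r is +3, w→a is +4, n→s is +5 — the shift increases by 1 each position. The shift increases by 1 at each position, starting from +2: 2, 3, 4, ….
Decoding huseku: h−2=f, u−3=r, s−4=o, e−5=z, k−6=e, u−7=n.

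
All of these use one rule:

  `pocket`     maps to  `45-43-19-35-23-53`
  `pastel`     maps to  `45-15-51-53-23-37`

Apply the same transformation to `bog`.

Each letter becomes 2×(its alphabet position, a=1..z=26) + 13.
For bog: b=2→17, o=15→43, g=7→27.

17-43-27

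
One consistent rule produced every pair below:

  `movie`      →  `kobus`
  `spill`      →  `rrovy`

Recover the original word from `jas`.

The word is reversed, then every letter is shifted forward by 6.
Undoing it on jas: shift back: j−6=d, a−6=u, s−6=m → dum; then reverse → mud.

mud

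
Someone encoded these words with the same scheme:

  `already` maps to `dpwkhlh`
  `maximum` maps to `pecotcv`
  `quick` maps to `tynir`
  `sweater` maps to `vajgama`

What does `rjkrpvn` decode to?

In already: a→d is +3, l→p is +4, r→w is +5, e→k is +6 — the shift increases by 1 each position. Letter i (0-indexed) is shifted by i+3, so successive shifts are 3, 4, 5, ….
Reversing it on rjkrpvn: r−3=o, j−4=f, k−5=f, r−6=l, p−7=i, v−8=n, n−9=e.

offline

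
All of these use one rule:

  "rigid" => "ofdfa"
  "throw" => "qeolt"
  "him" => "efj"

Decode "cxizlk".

falcon

Each letter is shifted forward by 23 in the alphabet (a Caesar shift of +23).
Decoding cxizlk: c−23=f, x−23=a, i−23=l, z−23=c, l−23=o, k−23=n.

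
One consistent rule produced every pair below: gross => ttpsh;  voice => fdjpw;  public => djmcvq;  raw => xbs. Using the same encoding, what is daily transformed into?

The output letters match the input read backwards, each shifted +1: gross reversed is ssorg. Two steps: reverse the string, then apply a Caesar shift of +1.
For daily: reverse → yliad; then shift: y+1=z, l+1=m, i+1=j, a+1=b, d+1=e.

zmjbe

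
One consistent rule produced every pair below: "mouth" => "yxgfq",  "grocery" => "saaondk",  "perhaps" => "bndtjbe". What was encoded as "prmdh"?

diary

Shifts by position in mouth: pos 0: m→y (+12), pos 1: o→x (+9), pos 2: u→g (+12), pos 3: t→f (+12), pos 4: h→q (+9) — repeating every 3. It's a Vigenère-style cipher with numeric key [12,9,12]: position i shifts by key[i mod 3].
Reversing it on prmdh: p−12=d, r−9=i, m−12=a, d−12=r, h−9=y.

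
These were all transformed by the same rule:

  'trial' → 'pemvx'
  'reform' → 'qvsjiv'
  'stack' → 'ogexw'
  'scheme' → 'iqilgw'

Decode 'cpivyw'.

surely

The output letters match the input read backwards, each shifted +4: trial reversed is lairt. The word is reversed, then every letter is shifted forward by 4.
Undoing it on cpivyw: shift back: c−4=y, p−4=l, i−4=e, v−4=r, y−4=u, w−4=s → ylerus; then reverse → surely.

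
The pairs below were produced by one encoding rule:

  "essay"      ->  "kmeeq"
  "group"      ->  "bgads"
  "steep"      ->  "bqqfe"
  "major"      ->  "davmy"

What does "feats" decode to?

ghost

The output letters match the input read backwards, each shifted +12: essay reversed is yasse. The word is reversed, then every letter is shifted forward by 12.
Undoing it on feats: shift back: f−12=t, e−12=s, a−12=o, t−12=h, s−12=g → tsohg; then reverse → ghost.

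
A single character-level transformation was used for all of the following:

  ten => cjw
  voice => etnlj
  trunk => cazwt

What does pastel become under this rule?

yfbcju

The shift depends on letter class: consonant t→c is +9, but vowel e→j is +5. Vowels shift forward by 5 and consonants shift forward by 9.
For pastel: p(cons)+9=y, a(vowel)+5=f, s(cons)+9=b, t(cons)+9=c, e(vowel)+5=j, l(cons)+9=u.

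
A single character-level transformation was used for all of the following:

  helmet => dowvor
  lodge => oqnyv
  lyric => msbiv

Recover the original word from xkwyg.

woman

The output letters match the input read backwards, each shifted +10: helmet reversed is temleh. The word is reversed, then every letter is shifted forward by 10.
Reversing it on xkwyg: shift back: x−10=n, k−10=a, w−10=m, y−10=o, g−10=w → namow; then reverse → woman.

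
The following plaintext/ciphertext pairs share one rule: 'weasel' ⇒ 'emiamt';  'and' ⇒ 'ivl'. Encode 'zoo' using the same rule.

Compare letters: w→e is +8, e→m is +8, a→i is +8 — a constant shift. Every letter moves 8 places later in the alphabet, wrapping around z→a.
Applying it to zoo: z+8=h, o+8=w, o+8=w.

hww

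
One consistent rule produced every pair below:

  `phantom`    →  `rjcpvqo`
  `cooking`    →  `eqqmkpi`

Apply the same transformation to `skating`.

Compare letters: p→r is +2, h→j is +2, a→c is +2 — a constant shift. Each letter is shifted forward by 2 in the alphabet (a Caesar shift of +2).
Applying it to skating: s+2=u, k+2=m, a+2=c, t+2=v, i+2=k, n+2=p, g+2=i.

umcvkpi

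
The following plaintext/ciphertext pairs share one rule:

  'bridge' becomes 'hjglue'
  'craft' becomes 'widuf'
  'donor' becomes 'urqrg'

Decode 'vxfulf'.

The output letters match the input read backwards, each shifted +3: bridge reversed is egdirb. Two steps: reverse the string, then apply a Caesar shift of +3.
Undoing it on vxfulf: shift back: v−3=s, x−3=u, f−3=c, u−3=r, l−3=i, f−3=c → sucric; then reverse → circus.

circus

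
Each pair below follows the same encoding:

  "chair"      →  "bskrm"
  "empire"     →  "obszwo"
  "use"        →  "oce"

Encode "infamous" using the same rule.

ceywkpxs

The word is reversed, then every letter is shifted forward by 10.
On infamous: reverse → suomafni; then shift: s+10=c, u+10=e, o+10=y, m+10=w, a+10=k, f+10=p, n+10=x, i+10=s.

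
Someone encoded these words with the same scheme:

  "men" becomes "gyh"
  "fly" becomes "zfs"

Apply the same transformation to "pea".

Compare letters: m→g is +20, e→y is +20, n→h is +20 — a constant shift. It's a constant shift of +20 (ROT20).
Applying it to pea: p+20=j, e+20=y, a+20=u.

jyu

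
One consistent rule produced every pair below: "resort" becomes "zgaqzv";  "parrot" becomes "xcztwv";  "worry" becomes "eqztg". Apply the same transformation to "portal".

The shifts repeat in a cycle of length 2: positions 0,1,… shift by +8, +2, then the pattern repeats.
For portal: p+8=x, o+2=q, r+8=z, t+2=v, a+8=i, l+2=n.

xqzvin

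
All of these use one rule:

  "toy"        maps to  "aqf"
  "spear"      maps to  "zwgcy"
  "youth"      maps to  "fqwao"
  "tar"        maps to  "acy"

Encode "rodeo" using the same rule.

yqkgq

The shift depends on letter class: consonant t→a is +7, but vowel o→q is +2. The rule splits by letter class: vowels +2, consonants +7.
Applying it to rodeo: r(cons)+7=y, o(vowel)+2=q, d(cons)+7=k, e(vowel)+2=g, o(vowel)+2=q.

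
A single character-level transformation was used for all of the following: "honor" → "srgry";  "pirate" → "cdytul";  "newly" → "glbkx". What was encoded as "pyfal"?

h(7)→s(18) and o(14)→r(17) fit y≡11x+19 (mod 26); the inverse of 11 mod 26 is 19. This is an affine cipher: with a=0,…,z=25, each position x becomes (11x+19) mod 26.
Decoding pyfal: p(15)→19·(15−19)≡2=c; y(24)→19·(24−19)≡17=r; f(5)→19·(5−19)≡20=u; a(0)→19·(0−19)≡3=d; l(11)→19·(11−19)≡4=e (all mod 26).

crude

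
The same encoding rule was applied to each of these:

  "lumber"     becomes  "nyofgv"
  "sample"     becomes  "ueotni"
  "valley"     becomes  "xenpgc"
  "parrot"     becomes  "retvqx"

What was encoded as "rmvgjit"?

pitcher

Shifts by position in lumber: pos 0: l→n (+2), pos 1: u→y (+4), pos 2: m→o (+2), pos 3: b→f (+4) — repeating every 2. A repeating key of period 2 is used — shifts +2, +4 over and over.
Reversing it on rmvgjit: r−2=p, m−4=i, v−2=t, g−4=c, j−2=h, i−4=e, t−2=r.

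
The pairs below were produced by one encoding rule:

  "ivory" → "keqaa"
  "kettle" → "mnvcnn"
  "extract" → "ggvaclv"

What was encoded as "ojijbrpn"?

magazine

Shifts by position in ivory: pos 0: i→k (+2), pos 1: v→e (+9), pos 2: o→q (+2), pos 3: r→a (+9) — repeating every 2. It's a Vigenère-style cipher with numeric key [2,9]: position i shifts by key[i mod 2].
Decoding ojijbrpn: o−2=m, j−9=a, i−2=g, j−9=a, b−2=z, r−9=i, p−2=n, n−9=e.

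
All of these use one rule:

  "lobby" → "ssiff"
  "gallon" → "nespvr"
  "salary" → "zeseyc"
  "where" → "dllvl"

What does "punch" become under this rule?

wyugo

Shifts by position in lobby: pos 0: l→s (+7), pos 1: o→s (+4), pos 2: b→i (+7), pos 3: b→f (+4) — repeating every 2. The shifts repeat in a cycle of length 2: positions 0,1,… shift by +7, +4, then the pattern repeats.
On punch: p+7=w, u+4=y, n+7=u, c+4=g, h+7=o.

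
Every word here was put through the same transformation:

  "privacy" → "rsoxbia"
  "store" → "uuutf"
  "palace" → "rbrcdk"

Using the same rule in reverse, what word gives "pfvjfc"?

Shifts by position in privacy: pos 0: p→r (+2), pos 1: r→s (+1), pos 2: i→o (+6), pos 3: v→x (+2), pos 4: a→b (+1), pos 5: c→i (+6) — repeating every 3. A repeating key of period 3 is used — shifts +2, +1, +6 over and over.
Decoding pfvjfc: p−2=n, f−1=e, v−6=p, j−2=h, f−1=e, c−6=w.

nephew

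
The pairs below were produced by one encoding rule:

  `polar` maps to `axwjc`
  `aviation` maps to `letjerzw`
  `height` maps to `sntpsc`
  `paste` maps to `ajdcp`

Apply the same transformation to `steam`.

dcpjx

The shifts repeat in a cycle of length 2: positions 0,1,… shift by +11, +9, then the pattern repeats.
On steam: s+11=d, t+9=c, e+11=p, a+9=j, m+11=x.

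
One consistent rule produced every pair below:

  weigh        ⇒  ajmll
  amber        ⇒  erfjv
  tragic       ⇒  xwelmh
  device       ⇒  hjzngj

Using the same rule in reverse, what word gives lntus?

Shifts by position in weigh: pos 0: w→a (+4), pos 1: e→j (+5), pos 2: i→m (+4), pos 3: g→l (+5) — repeating every 2. It's a Vigenère-style cipher with numeric key [4,5]: position i shifts by key[i mod 2].
Decoding lntus: l−4=h, n−5=i, t−4=p, u−5=p, s−4=o.

hippo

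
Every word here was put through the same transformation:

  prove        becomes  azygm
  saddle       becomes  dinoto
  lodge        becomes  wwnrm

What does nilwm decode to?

A repeating key of period 3 is used — shifts +11, +8, +10 over and over.
Reversing it on nilwm: n−11=c, i−8=a, l−10=b, w−11=l, m−8=e.

cable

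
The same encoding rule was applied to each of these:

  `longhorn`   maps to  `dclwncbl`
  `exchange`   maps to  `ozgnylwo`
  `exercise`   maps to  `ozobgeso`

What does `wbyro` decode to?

grave

l(11)→d(3) and o(14)→c(2) fit y≡17x+24 (mod 26); the inverse of 17 mod 26 is 23. Treating letters as 0–25, the rule is x ↦ 17x + 24 (mod 26).
Reversing it on wbyro: w(22)→23·(22−24)≡6=g; b(1)→23·(1−24)≡17=r; y(24)→23·(24−24)≡0=a; r(17)→23·(17−24)≡21=v; o(14)→23·(14−24)≡4=e (all mod 26).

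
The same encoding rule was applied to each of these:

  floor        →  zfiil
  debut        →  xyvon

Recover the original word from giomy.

mouse

Compare letters: f→z is +20, l→f is +20, o→i is +20 — a constant shift. It's a constant shift of +20 (ROT20).
Reversing it on giomy: g−20=m, i−20=o, o−20=u, m−20=s, y−20=e.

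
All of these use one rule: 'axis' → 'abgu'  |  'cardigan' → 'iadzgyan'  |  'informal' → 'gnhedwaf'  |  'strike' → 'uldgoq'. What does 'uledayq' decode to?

storage

a(0)→a(0) and x(23)→b(1) fit y≡17x+0 (mod 26); the inverse of 17 mod 26 is 23. Treating letters as 0–25, the rule is x ↦ 17x + 0 (mod 26).
Undoing it on uledayq: u(20)→23·(20−0)≡18=s; l(11)→23·(11−0)≡19=t; e(4)→23·(4−0)≡14=o; d(3)→23·(3−0)≡17=r; a(0)→23·(0−0)≡0=a; y(24)→23·(24−0)≡6=g; q(16)→23·(16−0)≡4=e (all mod 26).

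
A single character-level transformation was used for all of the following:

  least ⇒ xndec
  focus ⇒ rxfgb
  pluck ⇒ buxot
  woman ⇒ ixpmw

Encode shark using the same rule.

eqddt

Shifts by position in least: pos 0: l→x (+12), pos 1: e→n (+9), pos 2: a→d (+3), pos 3: s→e (+12), pos 4: t→c (+9) — repeating every 3. It's a Vigenère-style cipher with numeric key [12,9,3]: position i shifts by key[i mod 3].
On shark: s+12=e, h+9=q, a+3=d, r+12=d, k+9=t.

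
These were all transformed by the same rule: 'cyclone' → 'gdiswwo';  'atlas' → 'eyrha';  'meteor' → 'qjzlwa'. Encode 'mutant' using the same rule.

In cyclone: c→g is +4, y→d is +5, c→i is +6, l→s is +7 — the shift increases by 1 each position. Each letter shifts forward by (position + 4), i.e. 4, 5, 6, … — the shift grows by one for each successive letter.
For mutant: m+4=q, u+5=z, t+6=z, a+7=h, n+8=v, t+9=c.

qzzhvc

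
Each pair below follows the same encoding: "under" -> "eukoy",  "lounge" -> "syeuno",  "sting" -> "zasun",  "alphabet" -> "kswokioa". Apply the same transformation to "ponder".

wyukoy

The shift depends on letter class: consonant n→u is +7, but vowel u→e is +10. Two shifts are in play — +10 for a/e/i/o/u, +7 for every other letter.
For ponder: p(cons)+7=w, o(vowel)+10=y, n(cons)+7=u, d(cons)+7=k, e(vowel)+10=o, r(cons)+7=y.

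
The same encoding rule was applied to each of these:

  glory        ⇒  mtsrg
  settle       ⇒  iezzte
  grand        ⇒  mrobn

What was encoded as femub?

begin

g(6)→m(12) and l(11)→t(19) fit y≡17x+14 (mod 26); the inverse of 17 mod 26 is 23. This is an affine cipher: with a=0,…,z=25, each position x becomes (17x+14) mod 26.
Decoding femub: f(5)→23·(5−14)≡1=b; e(4)→23·(4−14)≡4=e; m(12)→23·(12−14)≡6=g; u(20)→23·(20−14)≡8=i; b(1)→23·(1−14)≡13=n (all mod 26).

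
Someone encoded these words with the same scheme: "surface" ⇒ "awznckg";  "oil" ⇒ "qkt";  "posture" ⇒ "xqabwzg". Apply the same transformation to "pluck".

The rule splits by letter class: vowels +2, consonants +8.
For pluck: p(cons)+8=x, l(cons)+8=t, u(vowel)+2=w, c(cons)+8=k, k(cons)+8=s.

xtwks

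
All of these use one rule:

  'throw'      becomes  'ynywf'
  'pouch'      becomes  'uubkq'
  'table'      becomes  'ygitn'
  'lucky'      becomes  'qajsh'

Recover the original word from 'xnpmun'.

shield

In throw: t→y is +5, h→n is +6, r→y is +7, o→w is +8 — the shift increases by 1 each position. Each letter shifts forward by (position + 5), i.e. 5, 6, 7, … — the shift grows by one for each successive letter.
Reversing it on xnpmun: x−5=s, n−6=h, p−7=i, m−8=e, u−9=l, n−10=d.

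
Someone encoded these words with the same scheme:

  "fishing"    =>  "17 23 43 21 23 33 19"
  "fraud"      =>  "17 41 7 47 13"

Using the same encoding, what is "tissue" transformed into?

f(#6)→17 and i(#9)→23: differences scale by 2, so n = 2·pos + 5. Each letter becomes 2×(its alphabet position, a=1..z=26) + 5.
On tissue: t=20→45, i=9→23, s=19→43, s=19→43, u=21→47, e=5→15.

45 23 43 43 47 15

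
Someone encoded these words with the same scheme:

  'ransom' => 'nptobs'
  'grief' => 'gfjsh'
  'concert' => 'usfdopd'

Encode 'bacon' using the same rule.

The output letters match the input read backwards, each shifted +1: ransom reversed is mosnar. The word is reversed, then every letter is shifted forward by 1.
Applying it to bacon: reverse → nocab; then shift: n+1=o, o+1=p, c+1=d, a+1=b, b+1=c.

opdbc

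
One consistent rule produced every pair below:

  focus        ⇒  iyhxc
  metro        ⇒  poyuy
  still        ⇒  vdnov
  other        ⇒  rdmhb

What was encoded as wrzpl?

thumb

It's a Vigenère-style cipher with numeric key [3,10,5]: position i shifts by key[i mod 3].
Reversing it on wrzpl: w−3=t, r−10=h, z−5=u, p−3=m, l−10=b.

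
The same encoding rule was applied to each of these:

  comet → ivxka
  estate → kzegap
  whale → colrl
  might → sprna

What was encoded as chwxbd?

walrus

The shifts repeat in a cycle of length 3: positions 0,1,… shift by +6, +7, +11, then the pattern repeats.
Reversing it on chwxbd: c−6=w, h−7=a, w−11=l, x−6=r, b−7=u, d−11=s.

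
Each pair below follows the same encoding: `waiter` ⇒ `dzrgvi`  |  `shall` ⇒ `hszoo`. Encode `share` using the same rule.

Each pair mirrors across the alphabet (w↔d, a↔z, i↔r): positions sum to 25. This is the alphabet-reversal cipher (Atbash): a becomes z, b becomes y, etc.
Applying it to share: s↔h, h↔s, a↔z, r↔i, e↔v.

hsziv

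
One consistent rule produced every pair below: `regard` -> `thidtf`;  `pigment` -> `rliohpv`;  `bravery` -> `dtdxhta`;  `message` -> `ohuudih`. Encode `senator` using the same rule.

The shift depends on letter class: consonant r→t is +2, but vowel e→h is +3. The rule splits by letter class: vowels +3, consonants +2.
Applying it to senator: s(cons)+2=u, e(vowel)+3=h, n(cons)+2=p, a(vowel)+3=d, t(cons)+2=v, o(vowel)+3=r, r(cons)+2=t.

uhpdvrt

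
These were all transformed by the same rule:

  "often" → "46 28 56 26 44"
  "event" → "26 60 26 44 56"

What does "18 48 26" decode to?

ape

o(#15)→46 and f(#6)→28: differences scale by 2, so n = 2·pos + 16. With a=1..z=26, the number is 2·pos + 16.
Decoding 18 48 26: 18→(18−16)÷2=1=a, 48→(48−16)÷2=16=p, 26→(26−16)÷2=5=e.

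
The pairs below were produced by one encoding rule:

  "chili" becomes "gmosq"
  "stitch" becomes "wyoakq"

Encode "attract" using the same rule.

eyzyild

Each letter shifts forward by (position + 4), i.e. 4, 5, 6, … — the shift grows by one for each successive letter.
Applying it to attract: a+4=e, t+5=y, t+6=z, r+7=y, a+8=i, c+9=l, t+10=d.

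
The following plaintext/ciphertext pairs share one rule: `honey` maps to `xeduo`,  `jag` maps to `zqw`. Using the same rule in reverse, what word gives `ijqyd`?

Each letter is shifted forward by 16 in the alphabet (a Caesar shift of +16).
Decoding ijqyd: i−16=s, j−16=t, q−16=a, y−16=i, d−16=n.

stain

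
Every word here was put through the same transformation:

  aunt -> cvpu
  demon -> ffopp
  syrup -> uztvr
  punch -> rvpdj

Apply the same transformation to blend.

dmgof

Shifts by position in aunt: pos 0: a→c (+2), pos 1: u→v (+1), pos 2: n→p (+2), pos 3: t→u (+1) — repeating every 2. The shifts repeat in a cycle of length 2: positions 0,1,… shift by +2, +1, then the pattern repeats.
On blend: b+2=d, l+1=m, e+2=g, n+1=o, d+2=f.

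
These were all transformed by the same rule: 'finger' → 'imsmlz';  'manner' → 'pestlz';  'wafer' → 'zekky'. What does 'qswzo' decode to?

In finger: f→i is +3, i→m is +4, n→s is +5, g→m is +6 — the shift increases by 1 each position. Letter i (0-indexed) is shifted by i+3, so successive shifts are 3, 4, 5, ….
Decoding qswzo: q−3=n, s−4=o, w−5=r, z−6=t, o−7=h.

north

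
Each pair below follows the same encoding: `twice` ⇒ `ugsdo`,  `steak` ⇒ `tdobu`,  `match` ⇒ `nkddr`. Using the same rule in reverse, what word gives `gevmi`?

fully

Shifts by position in twice: pos 0: t→u (+1), pos 1: w→g (+10), pos 2: i→s (+10), pos 3: c→d (+1), pos 4: e→o (+10) — repeating every 3. The shifts repeat in a cycle of length 3: positions 0,1,… shift by +1, +10, +10, then the pattern repeats.
Decoding gevmi: g−1=f, e−10=u, v−10=l, m−1=l, i−10=y.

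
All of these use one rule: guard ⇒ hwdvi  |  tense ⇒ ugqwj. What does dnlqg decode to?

In guard: g→h is +1, u→w is +2, a→d is +3, r→v is +4 — the shift increases by 1 each position. Letter i (0-indexed) is shifted by i+1, so successive shifts are 1, 2, 3, ….
Decoding dnlqg: d−1=c, n−2=l, l−3=i, q−4=m, g−5=b.

climb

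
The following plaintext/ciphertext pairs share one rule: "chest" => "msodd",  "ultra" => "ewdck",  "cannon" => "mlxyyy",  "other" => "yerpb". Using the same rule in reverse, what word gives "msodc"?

chess

The shifts repeat in a cycle of length 2: positions 0,1,… shift by +10, +11, then the pattern repeats.
Reversing it on msodc: m−10=c, s−11=h, o−10=e, d−11=s, c−10=s.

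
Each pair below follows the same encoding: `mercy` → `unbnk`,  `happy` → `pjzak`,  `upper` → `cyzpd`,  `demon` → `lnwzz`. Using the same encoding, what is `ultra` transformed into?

Each letter shifts forward by (position + 8), i.e. 8, 9, 10, … — the shift grows by one for each successive letter.
Applying it to ultra: u+8=c, l+9=u, t+10=d, r+11=c, a+12=m.

cudcm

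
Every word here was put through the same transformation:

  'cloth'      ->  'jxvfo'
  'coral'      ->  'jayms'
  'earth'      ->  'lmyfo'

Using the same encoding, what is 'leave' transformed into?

Shifts by position in cloth: pos 0: c→j (+7), pos 1: l→x (+12), pos 2: o→v (+7), pos 3: t→f (+12) — repeating every 2. A repeating key of period 2 is used — shifts +7, +12 over and over.
Applying it to leave: l+7=s, e+12=q, a+7=h, v+12=h, e+7=l.

sqhhl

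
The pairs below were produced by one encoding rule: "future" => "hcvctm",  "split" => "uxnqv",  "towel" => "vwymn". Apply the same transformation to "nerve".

Shifts by position in future: pos 0: f→h (+2), pos 1: u→c (+8), pos 2: t→v (+2), pos 3: u→c (+8) — repeating every 2. It's a Vigenère-style cipher with numeric key [2,8]: position i shifts by key[i mod 2].
On nerve: n+2=p, e+8=m, r+2=t, v+8=d, e+2=g.

pmtdg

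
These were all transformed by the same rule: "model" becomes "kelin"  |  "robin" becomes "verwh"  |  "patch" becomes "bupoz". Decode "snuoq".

m(12)→k(10) and o(14)→e(4) fit y≡23x+20 (mod 26); the inverse of 23 mod 26 is 17. Each letter's alphabet position (a=0..z=25) is mapped through 23·x+20 mod 26 — an affine cipher.
Undoing it on snuoq: s(18)→17·(18−20)≡18=s; n(13)→17·(13−20)≡11=l; u(20)→17·(20−20)≡0=a; o(14)→17·(14−20)≡2=c; q(16)→17·(16−20)≡10=k (all mod 26).

slack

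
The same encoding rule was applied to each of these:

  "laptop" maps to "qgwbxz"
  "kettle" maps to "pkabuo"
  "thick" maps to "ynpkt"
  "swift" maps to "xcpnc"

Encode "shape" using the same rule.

In laptop: l→q is +5, a→g is +6, p→w is +7, t→b is +8 — the shift increases by 1 each position. Letter i (0-indexed) is shifted by i+5, so successive shifts are 5, 6, 7, ….
For shape: s+5=x, h+6=n, a+7=h, p+8=x, e+9=n.

xnhxn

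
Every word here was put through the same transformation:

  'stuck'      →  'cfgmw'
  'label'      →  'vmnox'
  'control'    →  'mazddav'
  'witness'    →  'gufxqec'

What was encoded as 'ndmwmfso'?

dramatic

Shifts by position in stuck: pos 0: s→c (+10), pos 1: t→f (+12), pos 2: u→g (+12), pos 3: c→m (+10), pos 4: k→w (+12) — repeating every 3. It's a Vigenère-style cipher with numeric key [10,12,12]: position i shifts by key[i mod 3].
Decoding ndmwmfso: n−10=d, d−12=r, m−12=a, w−10=m, m−12=a, f−12=t, s−10=i, o−12=c.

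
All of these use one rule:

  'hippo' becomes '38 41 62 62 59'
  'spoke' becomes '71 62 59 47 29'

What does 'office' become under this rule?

h(#8)→38 and i(#9)→41: differences scale by 3, so n = 3·pos + 14. Each letter becomes 3×(its alphabet position, a=1..z=26) + 14.
Applying it to office: o=15→59, f=6→32, f=6→32, i=9→41, c=3→23, e=5→29.

59 32 32 41 23 29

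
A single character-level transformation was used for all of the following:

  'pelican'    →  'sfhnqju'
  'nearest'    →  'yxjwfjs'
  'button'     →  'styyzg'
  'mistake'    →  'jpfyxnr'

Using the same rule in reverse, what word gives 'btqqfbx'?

swallow

Two steps: reverse the string, then apply a Caesar shift of +5.
Decoding btqqfbx: shift back: b−5=w, t−5=o, q−5=l, q−5=l, f−5=a, b−5=w, x−5=s → wollaws; then reverse → swallow.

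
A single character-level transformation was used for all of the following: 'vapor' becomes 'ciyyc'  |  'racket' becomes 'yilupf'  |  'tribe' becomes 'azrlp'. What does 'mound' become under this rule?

Letter i (0-indexed) is shifted by i+7, so successive shifts are 7, 8, 9, ….
Applying it to mound: m+7=t, o+8=w, u+9=d, n+10=x, d+11=o.

twdxo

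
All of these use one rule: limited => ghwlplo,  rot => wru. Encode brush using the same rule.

kvxue

Read the word backwards and shift each letter +3.
Applying it to brush: reverse → hsurb; then shift: h+3=k, s+3=v, u+3=x, r+3=u, b+3=e.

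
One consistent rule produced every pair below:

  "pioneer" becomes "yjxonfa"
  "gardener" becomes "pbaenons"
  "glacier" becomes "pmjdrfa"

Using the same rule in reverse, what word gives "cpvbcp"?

tomato

It's a Vigenère-style cipher with numeric key [9,1]: position i shifts by key[i mod 2].
Reversing it on cpvbcp: c−9=t, p−1=o, v−9=m, b−1=a, c−9=t, p−1=o.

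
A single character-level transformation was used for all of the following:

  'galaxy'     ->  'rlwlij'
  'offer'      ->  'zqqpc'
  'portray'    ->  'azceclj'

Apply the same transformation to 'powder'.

Compare letters: g→r is +11, a→l is +11, l→w is +11 — a constant shift. Every letter moves 11 places later in the alphabet, wrapping around z→a.
Applying it to powder: p+11=a, o+11=z, w+11=h, d+11=o, e+11=p, r+11=c.

azhopc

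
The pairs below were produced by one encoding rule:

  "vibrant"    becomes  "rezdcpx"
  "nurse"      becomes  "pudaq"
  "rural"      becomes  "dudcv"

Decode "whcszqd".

chamber

v(21)→r(17) and i(8)→e(4) fit y≡23x+2 (mod 26); the inverse of 23 mod 26 is 17. This is an affine cipher: with a=0,…,z=25, each position x becomes (23x+2) mod 26.
Reversing it on whcszqd: w(22)→17·(22−2)≡2=c; h(7)→17·(7−2)≡7=h; c(2)→17·(2−2)≡0=a; s(18)→17·(18−2)≡12=m; z(25)→17·(25−2)≡1=b; q(16)→17·(16−2)≡4=e; d(3)→17·(3−2)≡17=r (all mod 26).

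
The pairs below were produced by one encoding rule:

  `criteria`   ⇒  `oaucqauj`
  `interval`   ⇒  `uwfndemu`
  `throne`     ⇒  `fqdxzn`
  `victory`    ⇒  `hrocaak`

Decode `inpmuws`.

wedding

Shifts by position in criteria: pos 0: c→o (+12), pos 1: r→a (+9), pos 2: i→u (+12), pos 3: t→c (+9) — repeating every 2. It's a Vigenère-style cipher with numeric key [12,9]: position i shifts by key[i mod 2].
Reversing it on inpmuws: i−12=w, n−9=e, p−12=d, m−9=d, u−12=i, w−9=n, s−12=g.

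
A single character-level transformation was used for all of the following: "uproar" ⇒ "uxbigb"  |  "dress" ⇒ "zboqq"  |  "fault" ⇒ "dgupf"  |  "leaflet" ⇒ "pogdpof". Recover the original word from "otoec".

enemy

u(20)→u(20) and p(15)→x(23) fit y≡15x+6 (mod 26); the inverse of 15 mod 26 is 7. This is an affine cipher: with a=0,…,z=25, each position x becomes (15x+6) mod 26.
Decoding otoec: o(14)→7·(14−6)≡4=e; t(19)→7·(19−6)≡13=n; o(14)→7·(14−6)≡4=e; e(4)→7·(4−6)≡12=m; c(2)→7·(2−6)≡24=y (all mod 26).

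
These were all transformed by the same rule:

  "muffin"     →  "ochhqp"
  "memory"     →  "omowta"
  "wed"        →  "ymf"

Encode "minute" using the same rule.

oqpcvm

Two shifts are in play — +8 for a/e/i/o/u, +2 for every other letter.
On minute: m(cons)+2=o, i(vowel)+8=q, n(cons)+2=p, u(vowel)+8=c, t(cons)+2=v, e(vowel)+8=m.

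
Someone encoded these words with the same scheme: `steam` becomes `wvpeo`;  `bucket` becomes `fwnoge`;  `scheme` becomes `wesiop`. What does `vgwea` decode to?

The shifts repeat in a cycle of length 3: positions 0,1,… shift by +4, +2, +11, then the pattern repeats.
Reversing it on vgwea: v−4=r, g−2=e, w−11=l, e−4=a, a−2=y.

relay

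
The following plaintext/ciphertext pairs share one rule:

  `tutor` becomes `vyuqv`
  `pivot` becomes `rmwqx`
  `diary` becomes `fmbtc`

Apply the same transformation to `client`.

epjgru

The shifts repeat in a cycle of length 3: positions 0,1,… shift by +2, +4, +1, then the pattern repeats.
For client: c+2=e, l+4=p, i+1=j, e+2=g, n+4=r, t+1=u.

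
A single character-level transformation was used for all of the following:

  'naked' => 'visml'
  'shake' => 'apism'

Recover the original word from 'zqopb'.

Every letter moves 8 places later in the alphabet, wrapping around z→a.
Reversing it on zqopb: z−8=r, q−8=i, o−8=g, p−8=h, b−8=t.

right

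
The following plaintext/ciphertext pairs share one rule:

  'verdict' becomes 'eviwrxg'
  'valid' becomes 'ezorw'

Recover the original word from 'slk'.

hop

Each pair mirrors across the alphabet (v↔e, e↔v, r↔i): positions sum to 25. This is the alphabet-reversal cipher (Atbash): a becomes z, b becomes y, etc.
Reversing it on slk: s↔h, l↔o, k↔p.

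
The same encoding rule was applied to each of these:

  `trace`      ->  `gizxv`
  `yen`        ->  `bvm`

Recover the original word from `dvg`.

Each pair mirrors across the alphabet (t↔g, r↔i, a↔z): positions sum to 25. Letters are reflected about the middle of the alphabet (position → 25−position): Atbash.
Reversing it on dvg: d↔w, v↔e, g↔t.

wet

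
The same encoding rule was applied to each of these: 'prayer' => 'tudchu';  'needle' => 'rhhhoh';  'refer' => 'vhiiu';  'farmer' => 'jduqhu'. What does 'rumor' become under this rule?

Shifts by position in prayer: pos 0: p→t (+4), pos 1: r→u (+3), pos 2: a→d (+3), pos 3: y→c (+4), pos 4: e→h (+3), pos 5: r→u (+3) — repeating every 3. A repeating key of period 3 is used — shifts +4, +3, +3 over and over.
For rumor: r+4=v, u+3=x, m+3=p, o+4=s, r+3=u.

vxpsu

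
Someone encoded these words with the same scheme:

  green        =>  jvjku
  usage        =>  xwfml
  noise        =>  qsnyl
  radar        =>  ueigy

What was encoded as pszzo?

mouth

In green: g→j is +3, r→v is +4, e→j is +5, e→k is +6 — the shift increases by 1 each position. Letter i (0-indexed) is shifted by i+3, so successive shifts are 3, 4, 5, ….
Decoding pszzo: p−3=m, s−4=o, z−5=u, z−6=t, o−7=h.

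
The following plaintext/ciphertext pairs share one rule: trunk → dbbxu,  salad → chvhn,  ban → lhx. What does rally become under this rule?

bhvvi

The rule splits by letter class: vowels +7, consonants +10.
On rally: r(cons)+10=b, a(vowel)+7=h, l(cons)+10=v, l(cons)+10=v, y(cons)+10=i.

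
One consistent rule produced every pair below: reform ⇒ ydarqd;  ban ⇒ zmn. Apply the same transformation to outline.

Read the word backwards and shift each letter +12.
Applying it to outline: reverse → eniltuo; then shift: e+12=q, n+12=z, i+12=u, l+12=x, t+12=f, u+12=g, o+12=a.

qzuxfga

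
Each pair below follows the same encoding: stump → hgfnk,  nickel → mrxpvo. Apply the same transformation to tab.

gzy

Each pair mirrors across the alphabet (s↔h, t↔g, u↔f): positions sum to 25. Letters are reflected about the middle of the alphabet (position → 25−position): Atbash.
Applying it to tab: t↔g, a↔z, b↔y.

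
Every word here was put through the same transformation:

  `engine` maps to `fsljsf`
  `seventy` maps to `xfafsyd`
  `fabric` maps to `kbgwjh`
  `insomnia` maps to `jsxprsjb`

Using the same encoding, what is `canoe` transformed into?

Two shifts are in play — +1 for a/e/i/o/u, +5 for every other letter.
On canoe: c(cons)+5=h, a(vowel)+1=b, n(cons)+5=s, o(vowel)+1=p, e(vowel)+1=f.

hbspf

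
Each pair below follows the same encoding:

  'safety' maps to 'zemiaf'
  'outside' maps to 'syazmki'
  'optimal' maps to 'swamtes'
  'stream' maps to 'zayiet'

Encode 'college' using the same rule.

The rule splits by letter class: vowels +4, consonants +7.
For college: c(cons)+7=j, o(vowel)+4=s, l(cons)+7=s, l(cons)+7=s, e(vowel)+4=i, g(cons)+7=n, e(vowel)+4=i.

jsssini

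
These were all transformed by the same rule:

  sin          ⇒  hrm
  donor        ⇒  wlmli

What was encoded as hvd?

Each pair mirrors across the alphabet (s↔h, i↔r, n↔m): positions sum to 25. Letters are reflected about the middle of the alphabet (position → 25−position): Atbash.
Decoding hvd: h↔s, v↔e, d↔w.

sew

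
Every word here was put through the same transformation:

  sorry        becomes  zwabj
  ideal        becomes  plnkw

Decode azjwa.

In sorry: s→z is +7, o→w is +8, r→a is +9, r→b is +10 — the shift increases by 1 each position. Letter i (0-indexed) is shifted by i+7, so successive shifts are 7, 8, 9, ….
Undoing it on azjwa: a−7=t, z−8=r, j−9=a, w−10=m, a−11=p.

tramp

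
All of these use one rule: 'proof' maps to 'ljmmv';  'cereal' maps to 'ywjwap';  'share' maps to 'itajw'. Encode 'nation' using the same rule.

nahsmn

p(15)→l(11) and r(17)→j(9) fit y≡25x+0 (mod 26); the inverse of 25 mod 26 is 25. Treating letters as 0–25, the rule is x ↦ 25x + 0 (mod 26).
On nation: n(13)→25·13+0≡13=n; a(0)→25·0+0≡0=a; t(19)→25·19+0≡7=h; i(8)→25·8+0≡18=s; o(14)→25·14+0≡12=m; n(13)→25·13+0≡13=n (all mod 26).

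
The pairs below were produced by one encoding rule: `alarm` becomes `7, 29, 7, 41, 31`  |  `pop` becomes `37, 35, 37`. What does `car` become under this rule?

The formula is n = 2×(alphabet index, a=1) + 5.
For car: c=3→11, a=1→7, r=18→41.

11, 7, 41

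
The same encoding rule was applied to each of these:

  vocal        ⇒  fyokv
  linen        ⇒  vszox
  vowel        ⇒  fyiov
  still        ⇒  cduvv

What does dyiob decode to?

tower

Shifts by position in vocal: pos 0: v→f (+10), pos 1: o→y (+10), pos 2: c→o (+12), pos 3: a→k (+10), pos 4: l→v (+10) — repeating every 3. A repeating key of period 3 is used — shifts +10, +10, +12 over and over.
Reversing it on dyiob: d−10=t, y−10=o, i−12=w, o−10=e, b−10=r.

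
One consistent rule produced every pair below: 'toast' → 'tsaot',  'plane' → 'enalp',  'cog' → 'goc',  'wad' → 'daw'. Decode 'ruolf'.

flour

It's just the letters in reverse order.
Decoding ruolf: then reverse → flour.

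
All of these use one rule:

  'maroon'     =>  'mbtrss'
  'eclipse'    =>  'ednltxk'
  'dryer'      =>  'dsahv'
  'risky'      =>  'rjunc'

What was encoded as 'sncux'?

smart

Letter i (0-indexed) is shifted by i+0, so successive shifts are 0, 1, 2, ….
Decoding sncux: s−0=s, n−1=m, c−2=a, u−3=r, x−4=t.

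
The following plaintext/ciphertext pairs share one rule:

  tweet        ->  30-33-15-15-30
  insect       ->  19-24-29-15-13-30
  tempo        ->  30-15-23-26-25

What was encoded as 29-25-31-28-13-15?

source

t is letter #20 and maps to 30: an offset of 10. The number is (letter's place in the alphabet, a=1) + 10.
Reversing it on 29-25-31-28-13-15: 29→(29−10)÷1=19=s, 25→(25−10)÷1=15=o, 31→(31−10)÷1=21=u, 28→(28−10)÷1=18=r, 13→(13−10)÷1=3=c, 15→(15−10)÷1=5=e.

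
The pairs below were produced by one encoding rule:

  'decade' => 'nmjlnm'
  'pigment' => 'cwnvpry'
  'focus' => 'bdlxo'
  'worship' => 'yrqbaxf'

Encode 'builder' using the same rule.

The word is reversed, then every letter is shifted forward by 9.
On builder: reverse → redliub; then shift: r+9=a, e+9=n, d+9=m, l+9=u, i+9=r, u+9=d, b+9=k.

anmurdk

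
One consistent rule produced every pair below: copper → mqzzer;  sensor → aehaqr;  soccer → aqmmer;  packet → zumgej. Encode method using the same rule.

yejfqv

c(2)→m(12) and o(14)→q(16) fit y≡9x+20 (mod 26); the inverse of 9 mod 26 is 3. Each letter's alphabet position (a=0..z=25) is mapped through 9·x+20 mod 26 — an affine cipher.
For method: m(12)→9·12+20≡24=y; e(4)→9·4+20≡4=e; t(19)→9·19+20≡9=j; h(7)→9·7+20≡5=f; o(14)→9·14+20≡16=q; d(3)→9·3+20≡21=v (all mod 26).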